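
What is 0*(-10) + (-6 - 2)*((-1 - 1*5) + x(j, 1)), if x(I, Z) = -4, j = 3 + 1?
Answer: 80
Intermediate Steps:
j = 4
0*(-10) + (-6 - 2)*((-1 - 1*5) + x(j, 1)) = 0*(-10) + (-6 - 2)*((-1 - 1*5) - 4) = 0 - 8*((-1 - 5) - 4) = 0 - 8*(-6 - 4) = 0 - 8*(-10) = 0 + 80 = 80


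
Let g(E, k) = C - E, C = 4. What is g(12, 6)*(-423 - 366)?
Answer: 6312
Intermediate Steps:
g(E, k) = 4 - E
g(12, 6)*(-423 - 366) = (4 - 1*12)*(-423 - 366) = (4 - 12)*(-789) = -8*(-789) = 6312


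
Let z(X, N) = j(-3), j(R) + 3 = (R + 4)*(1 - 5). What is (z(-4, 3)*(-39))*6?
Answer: 1638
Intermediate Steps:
j(R) = -19 - 4*R (j(R) = -3 + (R + 4)*(1 - 5) = -3 + (4 + R)*(-4) = -3 + (-16 - 4*R) = -19 - 4*R)
z(X, N) = -7 (z(X, N) = -19 - 4*(-3) = -19 + 12 = -7)
(z(-4, 3)*(-39))*6 = -7*(-39)*6 = 273*6 = 1638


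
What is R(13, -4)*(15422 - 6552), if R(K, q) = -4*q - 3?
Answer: 115310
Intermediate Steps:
R(K, q) = -3 - 4*q
R(13, -4)*(15422 - 6552) = (-3 - 4*(-4))*(15422 - 6552) = (-3 + 16)*8870 = 13*8870 = 115310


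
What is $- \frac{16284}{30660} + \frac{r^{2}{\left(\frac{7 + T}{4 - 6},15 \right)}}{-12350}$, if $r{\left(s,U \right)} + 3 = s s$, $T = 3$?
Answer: $- \frac{1799557}{3155425} \approx -0.57031$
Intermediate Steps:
$r{\left(s,U \right)} = -3 + s^{2}$ ($r{\left(s,U \right)} = -3 + s s = -3 + s^{2}$)
$- \frac{16284}{30660} + \frac{r^{2}{\left(\frac{7 + T}{4 - 6},15 \right)}}{-12350} = - \frac{16284}{30660} + \frac{\left(-3 + \left(\frac{7 + 3}{4 - 6}\right)^{2}\right)^{2}}{-12350} = \left(-16284\right) \frac{1}{30660} + \left(-3 + \left(\frac{10}{-2}\right)^{2}\right)^{2} \left(- \frac{1}{12350}\right) = - \frac{1357}{2555} + \left(-3 + \left(10 \left(- \frac{1}{2}\right)\right)^{2}\right)^{2} \left(- \frac{1}{12350}\right) = - \frac{1357}{2555} + \left(-3 + \left(-5\right)^{2}\right)^{2} \left(- \frac{1}{12350}\right) = - \frac{1357}{2555} + \left(-3 + 25\right)^{2} \left(- \frac{1}{12350}\right) = - \frac{1357}{2555} + 22^{2} \left(- \frac{1}{12350}\right) = - \frac{1357}{2555} + 484 \left(- \frac{1}{12350}\right) = - \frac{1357}{2555} - \frac{242}{6175} = - \frac{1799557}{3155425}$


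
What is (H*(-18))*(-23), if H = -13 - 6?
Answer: -7866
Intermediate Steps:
H = -19
(H*(-18))*(-23) = -19*(-18)*(-23) = 342*(-23) = -7866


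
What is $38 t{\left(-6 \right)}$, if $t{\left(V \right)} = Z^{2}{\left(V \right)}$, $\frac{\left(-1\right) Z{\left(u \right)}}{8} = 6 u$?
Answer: $3151872$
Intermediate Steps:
$Z{\left(u \right)} = - 48 u$ ($Z{\left(u \right)} = - 8 \cdot 6 u = - 48 u$)
$t{\left(V \right)} = 2304 V^{2}$ ($t{\left(V \right)} = \left(- 48 V\right)^{2} = 2304 V^{2}$)
$38 t{\left(-6 \right)} = 38 \cdot 2304 \left(-6\right)^{2} = 38 \cdot 2304 \cdot 36 = 38 \cdot 82944 = 3151872$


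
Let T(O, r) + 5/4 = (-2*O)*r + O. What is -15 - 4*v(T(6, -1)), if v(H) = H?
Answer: -82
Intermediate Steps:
T(O, r) = -5/4 + O - 2*O*r (T(O, r) = -5/4 + ((-2*O)*r + O) = -5/4 + (-2*O*r + O) = -5/4 + (O - 2*O*r) = -5/4 + O - 2*O*r)
-15 - 4*v(T(6, -1)) = -15 - 4*(-5/4 + 6 - 2*6*(-1)) = -15 - 4*(-5/4 + 6 + 12) = -15 - 4*67/4 = -15 - 67 = -82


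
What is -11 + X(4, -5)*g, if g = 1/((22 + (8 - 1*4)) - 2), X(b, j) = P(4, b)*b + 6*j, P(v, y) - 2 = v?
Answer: -45/4 ≈ -11.250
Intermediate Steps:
P(v, y) = 2 + v
X(b, j) = 6*b + 6*j (X(b, j) = (2 + 4)*b + 6*j = 6*b + 6*j)
g = 1/24 (g = 1/((22 + (8 - 4)) - 2) = 1/((22 + 4) - 2) = 1/(26 - 2) = 1/24 ≈ 0.041667)
-11 + X(4, -5)*g = -11 + (6*4 + 6*(-5))*(1/24) = -11 + (24 - 30)*(1/24) = -11 - 6*1/24 = -11 - ¼ = -45/4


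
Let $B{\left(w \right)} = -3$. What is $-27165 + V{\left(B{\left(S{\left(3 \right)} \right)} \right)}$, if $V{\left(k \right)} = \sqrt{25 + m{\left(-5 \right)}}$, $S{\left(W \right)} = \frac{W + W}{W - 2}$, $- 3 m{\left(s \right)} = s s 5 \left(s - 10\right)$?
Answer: $-27165 + 5 \sqrt{26} \approx -27140.0$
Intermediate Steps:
$m{\left(s \right)} = - \frac{5 s^{2} \left(-10 + s\right)}{3}$ ($m{\left(s \right)} = - \frac{s s 5 \left(s - 10\right)}{3} = - \frac{s^{2} \cdot 5 \left(-10 + s\right)}{3} = - \frac{5 s^{2} \left(-10 + s\right)}{3}$)
$S{\left(W \right)} = \frac{2 W}{-2 + W}$
$V{\left(k \right)} = 5 \sqrt{26}$ ($V{\left(k \right)} = \sqrt{25 + \frac{5 \left(-5\right)^{2} \left(10 - -5\right)}{3}} = \sqrt{25 + \frac{5}{3} \cdot 25 \left(10 + 5\right)} = \sqrt{25 + \frac{5}{3} \cdot 25 \cdot 15} = \sqrt{25 + 625} = \sqrt{650} = 5 \sqrt{26}$)
$-27165 + V{\left(B{\left(S{\left(3 \right)} \right)} \right)} = -27165 + 5 \sqrt{26}$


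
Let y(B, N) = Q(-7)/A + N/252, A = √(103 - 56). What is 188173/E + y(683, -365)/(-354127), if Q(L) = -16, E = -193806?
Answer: -25213946747/25968841164 + 16*√47/16643969 ≈ -0.97092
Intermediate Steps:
A = √47 ≈ 6.8557
y(B, N) = -16*√47/47 + N/252
188173/E + y(683, -365)/(-354127) = 188173/(-193806) + (-16*√47/47 + (1/252)*(-365))/(-354127) = 188173*(-1/193806) + (-16*√47/47 - 365/252)*(-1/354127) = -188173/193806 + (-365/252 - 16*√47/47)*(-1/354127) = -188173/193806 + (365/89240004 + 16*√47/16643969) = -25213946747/25968841164 + 16*√47/16643969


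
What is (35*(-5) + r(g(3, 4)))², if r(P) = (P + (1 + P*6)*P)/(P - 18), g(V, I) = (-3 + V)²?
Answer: 30625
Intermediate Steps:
r(P) = (P + P*(1 + 6*P))/(-18 + P) (r(P) = (P + (1 + 6*P)*P)/(-18 + P) = (P + P*(1 + 6*P))/(-18 + P))
(35*(-5) + r(g(3, 4)))² = (35*(-5) + 2*(-3 + 3)²*(1 + 3*(-3 + 3)²)/(-18 + (-3 + 3)²))² = (-175 + 2*0²*(1 + 3*0²)/(-18 + 0²))² = (-175 + 2*0*(1 + 3*0)/(-18 + 0))² = (-175 + 2*0*(1 + 0)/(-18))² = (-175 + 2*0*(-1/18)*1)² = (-175 + 0)² = (-175)² = 30625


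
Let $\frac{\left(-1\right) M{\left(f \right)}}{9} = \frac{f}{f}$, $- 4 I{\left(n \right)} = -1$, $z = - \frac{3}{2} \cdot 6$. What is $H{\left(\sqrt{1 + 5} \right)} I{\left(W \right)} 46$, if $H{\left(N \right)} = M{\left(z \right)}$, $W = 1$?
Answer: $- \frac{207}{2} \approx -103.5$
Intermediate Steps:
$z = -9$ ($z = \left(-3\right) \frac{1}{2} \cdot 6 = \left(- \frac{3}{2}\right) 6 = -9$)
$I{\left(n \right)} = \frac{1}{4}$ ($I{\left(n \right)} = \left(- \frac{1}{4}\right) \left(-1\right) = \frac{1}{4}$)
$M{\left(f \right)} = -9$ ($M{\left(f \right)} = - 9 \frac{f}{f} = \left(-9\right) 1 = -9$)
$H{\left(N \right)} = -9$
$H{\left(\sqrt{1 + 5} \right)} I{\left(W \right)} 46 = \left(-9\right) \frac{1}{4} \cdot 46 = \left(- \frac{9}{4}\right) 46 = - \frac{207}{2}$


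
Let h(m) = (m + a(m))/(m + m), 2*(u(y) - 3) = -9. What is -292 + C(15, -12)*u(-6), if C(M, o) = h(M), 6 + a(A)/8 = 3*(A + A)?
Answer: -6527/20 ≈ -326.35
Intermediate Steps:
u(y) = -3/2 (u(y) = 3 + (½)*(-9) = 3 - 9/2 = -3/2)
a(A) = -48 + 48*A (a(A) = -48 + 8*(3*(A + A)) = -48 + 8*(3*(2*A)) = -48 + 8*(6*A) = -48 + 48*A)
h(m) = (-48 + 49*m)/(2*m) (h(m) = (m + (-48 + 48*m))/(m + m) = (-48 + 49*m)/((2*m)) = (-48 + 49*m)*(1/(2*m)) = (-48 + 49*m)/(2*m))
C(M, o) = 49/2 - 24/M
-292 + C(15, -12)*u(-6) = -292 + (49/2 - 24/15)*(-3/2) = -292 + (49/2 - 24*1/15)*(-3/2) = -292 + (49/2 - 8/5)*(-3/2) = -292 + (229/10)*(-3/2) = -292 - 687/20 = -6527/20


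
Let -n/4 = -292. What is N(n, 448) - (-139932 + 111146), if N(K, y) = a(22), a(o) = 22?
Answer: 28808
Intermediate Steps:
n = 1168 (n = -4*(-292) = 1168)
N(K, y) = 22
N(n, 448) - (-139932 + 111146) = 22 - (-139932 + 111146) = 22 - 1*(-28786) = 22 + 28786 = 28808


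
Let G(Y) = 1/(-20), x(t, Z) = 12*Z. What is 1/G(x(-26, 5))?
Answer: -20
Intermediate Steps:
G(Y) = -1/20
1/G(x(-26, 5)) = 1/(-1/20) = -20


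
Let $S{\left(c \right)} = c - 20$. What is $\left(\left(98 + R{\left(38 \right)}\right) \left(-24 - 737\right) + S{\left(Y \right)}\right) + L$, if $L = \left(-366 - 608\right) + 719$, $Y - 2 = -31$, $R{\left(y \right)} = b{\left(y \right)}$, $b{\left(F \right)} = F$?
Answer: $-103800$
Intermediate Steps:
$R{\left(y \right)} = y$
$Y = -29$ ($Y = 2 - 31 = -29$)
$L = -255$ ($L = -974 + 719 = -255$)
$S{\left(c \right)} = -20 + c$ ($S{\left(c \right)} = c - 20 = -20 + c$)
$\left(\left(98 + R{\left(38 \right)}\right) \left(-24 - 737\right) + S{\left(Y \right)}\right) + L = \left(\left(98 + 38\right) \left(-24 - 737\right) - 49\right) - 255 = \left(136 \left(-761\right) - 49\right) - 255 = \left(-103496 - 49\right) - 255 = -103545 - 255 = -103800$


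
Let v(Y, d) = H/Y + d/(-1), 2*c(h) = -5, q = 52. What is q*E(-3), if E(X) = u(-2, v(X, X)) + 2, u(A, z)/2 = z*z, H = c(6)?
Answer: 14690/9 ≈ 1632.2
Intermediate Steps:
c(h) = -5/2 (c(h) = (1/2)*(-5) = -5/2)
H = -5/2 ≈ -2.5000
v(Y, d) = -d - 5/(2*Y) (v(Y, d) = -5/(2*Y) + d/(-1) = -5/(2*Y) + d*(-1) = -5/(2*Y) - d = -d - 5/(2*Y))
u(A, z) = 2*z**2 (u(A, z) = 2*(z*z) = 2*z**2)
E(X) = 2 + 2*(-X - 5/(2*X))**2 (E(X) = 2*(-X - 5/(2*X))**2 + 2 = 2 + 2*(-X - 5/(2*X))**2)
q*E(-3) = 52*(12 + 2*(-3)**2 + (25/2)/(-3)**2) = 52*(12 + 2*9 + (25/2)*(1/9)) = 52*(12 + 18 + 25/18) = 52*(565/18) = 14690/9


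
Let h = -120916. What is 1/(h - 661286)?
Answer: -1/782202 ≈ -1.2784e-6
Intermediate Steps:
1/(h - 661286) = 1/(-120916 - 661286) = 1/(-782202) = -1/782202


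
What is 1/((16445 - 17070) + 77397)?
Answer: 1/76772 ≈ 1.3026e-5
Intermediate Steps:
1/((16445 - 17070) + 77397) = 1/(-625 + 77397) = 1/76772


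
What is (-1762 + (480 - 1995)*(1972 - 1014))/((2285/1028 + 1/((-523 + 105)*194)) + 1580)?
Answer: -7571051674252/8243635267 ≈ -918.41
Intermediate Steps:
(-1762 + (480 - 1995)*(1972 - 1014))/((2285/1028 + 1/((-523 + 105)*194)) + 1580) = (-1762 - 1515*958)/((2285*(1/1028) + (1/194)/(-418)) + 1580) = (-1762 - 1451370)/((2285/1028 - 1/418*1/194) + 1580) = -1453132/((2285/1028 - 1/81092) + 1580) = -1453132/(11580887/5210161 + 1580) = -1453132/8243635267/5210161 = -1453132*5210161/8243635267 = -7571051674252/8243635267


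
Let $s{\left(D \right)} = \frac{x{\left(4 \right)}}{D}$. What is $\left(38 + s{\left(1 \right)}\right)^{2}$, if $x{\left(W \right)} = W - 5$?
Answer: $1369$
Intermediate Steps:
$x{\left(W \right)} = -5 + W$
$s{\left(D \right)} = - \frac{1}{D}$ ($s{\left(D \right)} = \frac{-5 + 4}{D} = - \frac{1}{D}$)
$\left(38 + s{\left(1 \right)}\right)^{2} = \left(38 - 1^{-1}\right)^{2} = \left(38 - 1\right)^{2} = 37^{2} = 1369$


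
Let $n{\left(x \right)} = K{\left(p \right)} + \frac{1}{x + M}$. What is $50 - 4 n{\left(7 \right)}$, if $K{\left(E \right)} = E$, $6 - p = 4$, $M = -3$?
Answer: $41$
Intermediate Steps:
$p = 2$ ($p = 6 - 4 = 2$)
$n{\left(x \right)} = 2 + \frac{1}{-3 + x}$ ($n{\left(x \right)} = 2 + \frac{1}{x - 3} = 2 + \frac{1}{-3 + x}$)
$50 - 4 n{\left(7 \right)} = 50 - 4 \frac{-5 + 2 \cdot 7}{-3 + 7} = 50 - 4 \frac{-5 + 14}{4} = 50 - 4 \cdot \frac{1}{4} \cdot 9 = 50 - 9 = 41$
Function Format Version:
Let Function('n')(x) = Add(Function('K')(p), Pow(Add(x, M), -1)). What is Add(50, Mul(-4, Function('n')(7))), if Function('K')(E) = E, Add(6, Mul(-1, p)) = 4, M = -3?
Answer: 41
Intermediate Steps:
p = 2 (p = Add(6, Mul(-1, 4)) = Add(6, -4) = 2)
Function('n')(x) = Add(2, Pow(Add(-3, x), -1)) (Function('n')(x) = Add(2, Pow(Add(x, -3), -1)) = Add(2, Pow(Add(-3, x), -1)))
Add(50, Mul(-4, Function('n')(7))) = Add(50, Mul(-4, Mul(Pow(Add(-3, 7), -1), Add(-5, Mul(2, 7))))) = Add(50, Mul(-4, Mul(Pow(4, -1), Add(-5, 14)))) = Add(50, Mul(-4, Mul(Rational(1, 4), 9))) = Add(50, Mul(-4, Rational(9, 4))) = Add(50, -9) = 41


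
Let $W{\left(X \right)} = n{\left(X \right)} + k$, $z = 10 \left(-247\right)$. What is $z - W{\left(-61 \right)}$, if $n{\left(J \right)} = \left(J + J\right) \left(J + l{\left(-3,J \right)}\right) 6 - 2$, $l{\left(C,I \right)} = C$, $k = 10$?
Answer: $-49326$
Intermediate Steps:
$z = -2470$
$n{\left(J \right)} = -2 + 12 J \left(-3 + J\right)$ ($n{\left(J \right)} = \left(J + J\right) \left(J - 3\right) 6 - 2 = 2 J \left(-3 + J\right) 6 - 2 = 12 J \left(-3 + J\right) - 2 = -2 + 12 J \left(-3 + J\right)$)
$W{\left(X \right)} = 8 - 36 X + 12 X^{2}$ ($W{\left(X \right)} = \left(-2 - 36 X + 12 X^{2}\right) + 10 = 8 - 36 X + 12 X^{2}$)
$z - W{\left(-61 \right)} = -2470 - \left(8 - -2196 + 12 \left(-61\right)^{2}\right) = -2470 - \left(8 + 2196 + 12 \cdot 3721\right) = -2470 - \left(8 + 2196 + 44652\right) = -2470 - 46856 = -49326$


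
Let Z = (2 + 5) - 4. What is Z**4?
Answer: 81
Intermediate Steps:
Z = 3 (Z = 7 - 4 = 3)
Z**4 = 3**4 = 81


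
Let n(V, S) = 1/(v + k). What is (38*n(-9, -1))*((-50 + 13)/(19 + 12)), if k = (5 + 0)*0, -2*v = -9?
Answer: -2812/279 ≈ -10.079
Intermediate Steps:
v = 9/2 (v = -1/2*(-9) = 9/2 ≈ 4.5000)
k = 0 (k = 5*0 = 0)
n(V, S) = 2/9 (n(V, S) = 1/(9/2 + 0) = 1/(9/2) = 2/9)
(38*n(-9, -1))*((-50 + 13)/(19 + 12)) = (38*(2/9))*((-50 + 13)/(19 + 12)) = 76*(-37/31)/9 = 76*(-37*1/31)/9 = (76/9)*(-37/31) = -2812/279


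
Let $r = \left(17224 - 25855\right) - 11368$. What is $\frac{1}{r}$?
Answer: $- \frac{1}{19999} \approx -5.0002 \cdot 10^{-5}$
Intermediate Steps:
$r = -19999$ ($r = -8631 - 11368 = -19999$)
$\frac{1}{r} = \frac{1}{-19999} = - \frac{1}{19999}$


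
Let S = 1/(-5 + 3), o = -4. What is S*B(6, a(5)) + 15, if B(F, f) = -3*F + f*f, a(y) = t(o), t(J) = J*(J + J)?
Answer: -488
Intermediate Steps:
t(J) = 2*J² (t(J) = J*(2*J) = 2*J²)
a(y) = 32 (a(y) = 2*(-4)² = 2*16 = 32)
S = -½ (S = 1/(-2) = -½ ≈ -0.50000)
B(F, f) = f² - 3*F (B(F, f) = -3*F + f² = f² - 3*F)
S*B(6, a(5)) + 15 = -(32² - 3*6)/2 + 15 = -(1024 - 18)/2 + 15 = -½*1006 + 15 = -503 + 15 = -488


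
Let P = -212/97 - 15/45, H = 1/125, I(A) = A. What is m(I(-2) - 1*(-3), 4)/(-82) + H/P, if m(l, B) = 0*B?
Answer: -291/91625 ≈ -0.0031760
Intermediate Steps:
H = 1/125 ≈ 0.0080000
m(l, B) = 0
P = -733/291 (P = -212*1/97 - 15*1/45 = -212/97 - 1/3 = -733/291 ≈ -2.5189)
m(I(-2) - 1*(-3), 4)/(-82) + H/P = 0/(-82) + 1/(125*(-733/291)) = 0*(-1/82) + (1/125)*(-291/733) = 0 - 291/91625 = -291/91625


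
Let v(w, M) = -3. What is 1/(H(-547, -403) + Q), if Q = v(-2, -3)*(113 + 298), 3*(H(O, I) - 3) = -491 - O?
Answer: -3/3634 ≈ -0.00082554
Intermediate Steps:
H(O, I) = -482/3 - O/3 (H(O, I) = 3 + (-491 - O)/3 = 3 + (-491/3 - O/3) = -482/3 - O/3)
Q = -1233 (Q = -3*(113 + 298) = -3*411 = -1233)
1/(H(-547, -403) + Q) = 1/((-482/3 - ⅓*(-547)) - 1233) = 1/((-482/3 + 547/3) - 1233) = 1/(65/3 - 1233) = 1/(-3634/3) = -3/3634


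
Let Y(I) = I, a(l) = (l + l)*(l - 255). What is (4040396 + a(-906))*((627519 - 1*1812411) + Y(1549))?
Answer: -7270610859904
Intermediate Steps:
a(l) = 2*l*(-255 + l) (a(l) = (2*l)*(-255 + l) = 2*l*(-255 + l))
(4040396 + a(-906))*((627519 - 1*1812411) + Y(1549)) = (4040396 + 2*(-906)*(-255 - 906))*((627519 - 1*1812411) + 1549) = (4040396 + 2*(-906)*(-1161))*((627519 - 1812411) + 1549) = (4040396 + 2103732)*(-1184892 + 1549) = 6144128*(-1183343) = -7270610859904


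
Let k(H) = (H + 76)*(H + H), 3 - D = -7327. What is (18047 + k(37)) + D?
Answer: 33739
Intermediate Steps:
D = 7330 (D = 3 - 1*(-7327) = 3 + 7327 = 7330)
k(H) = 2*H*(76 + H) (k(H) = (76 + H)*(2*H) = 2*H*(76 + H))
(18047 + k(37)) + D = (18047 + 2*37*(76 + 37)) + 7330 = (18047 + 2*37*113) + 7330 = (18047 + 8362) + 7330 = 26409 + 7330 = 33739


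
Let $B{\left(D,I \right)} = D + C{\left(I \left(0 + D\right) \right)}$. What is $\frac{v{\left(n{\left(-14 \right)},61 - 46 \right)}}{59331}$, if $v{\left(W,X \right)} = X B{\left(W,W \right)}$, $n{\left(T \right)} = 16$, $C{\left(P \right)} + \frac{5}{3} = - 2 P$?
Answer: $- \frac{7465}{59331} \approx -0.12582$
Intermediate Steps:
$C{\left(P \right)} = - \frac{5}{3} - 2 P$
$B{\left(D,I \right)} = - \frac{5}{3} + D - 2 D I$ ($B{\left(D,I \right)} = D - \left(\frac{5}{3} + 2 I \left(0 + D\right)\right) = D - \left(\frac{5}{3} + 2 I D\right) = D - \left(\frac{5}{3} + 2 D I\right) = - \frac{5}{3} + D - 2 D I$)
$v{\left(W,X \right)} = X \left(- \frac{5}{3} + W - 2 W^{2}\right)$ ($v{\left(W,X \right)} = X \left(- \frac{5}{3} + W - 2 W W\right) = X \left(- \frac{5}{3} + W - 2 W^{2}\right)$)
$\frac{v{\left(n{\left(-14 \right)},61 - 46 \right)}}{59331} = \frac{\frac{1}{3} \left(61 - 46\right) \left(-5 - 6 \cdot 16^{2} + 3 \cdot 16\right)}{59331} = \frac{\left(61 - 46\right) \left(-5 - 1536 + 48\right)}{3} \cdot \frac{1}{59331} = \frac{1}{3} \cdot 15 \left(-5 - 1536 + 48\right) \frac{1}{59331} = \frac{1}{3} \cdot 15 \left(-1493\right) \frac{1}{59331} = \left(-7465\right) \frac{1}{59331} = - \frac{7465}{59331}$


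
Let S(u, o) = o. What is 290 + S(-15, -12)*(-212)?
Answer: 2834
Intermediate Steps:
290 + S(-15, -12)*(-212) = 290 - 12*(-212) = 290 + 2544 = 2834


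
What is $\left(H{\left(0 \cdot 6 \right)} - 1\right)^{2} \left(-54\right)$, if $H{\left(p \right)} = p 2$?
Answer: $-54$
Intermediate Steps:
$H{\left(p \right)} = 2 p$
$\left(H{\left(0 \cdot 6 \right)} - 1\right)^{2} \left(-54\right) = \left(2 \cdot 0 \cdot 6 - 1\right)^{2} \left(-54\right) = \left(2 \cdot 0 - 1\right)^{2} \left(-54\right) = \left(0 - 1\right)^{2} \left(-54\right) = \left(-1\right)^{2} \left(-54\right) = 1 \left(-54\right) = -54$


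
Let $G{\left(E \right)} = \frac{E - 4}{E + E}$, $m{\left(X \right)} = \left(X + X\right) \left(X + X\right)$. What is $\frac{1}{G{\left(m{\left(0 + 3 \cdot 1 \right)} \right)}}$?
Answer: $\frac{9}{4} \approx 2.25$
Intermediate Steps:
$m{\left(X \right)} = 4 X^{2}$ ($m{\left(X \right)} = 2 X 2 X = 4 X^{2}$)
$G{\left(E \right)} = \frac{-4 + E}{2 E}$
$\frac{1}{G{\left(m{\left(0 + 3 \cdot 1 \right)} \right)}} = \frac{1}{\frac{1}{2} \frac{1}{4 \left(0 + 3 \cdot 1\right)^{2}} \left(-4 + 4 \left(0 + 3 \cdot 1\right)^{2}\right)} = \frac{1}{\frac{1}{2} \frac{1}{4 \left(0 + 3\right)^{2}} \left(-4 + 4 \left(0 + 3\right)^{2}\right)} = \frac{1}{\frac{1}{2} \frac{1}{4 \cdot 3^{2}} \left(-4 + 4 \cdot 3^{2}\right)} = \frac{1}{\frac{1}{2} \frac{1}{4 \cdot 9} \left(-4 + 4 \cdot 9\right)} = \frac{1}{\frac{1}{2} \cdot \frac{1}{36} \left(-4 + 36\right)} = \frac{1}{\frac{1}{2} \cdot \frac{1}{36} \cdot 32} = \frac{1}{\frac{4}{9}} = \frac{9}{4}$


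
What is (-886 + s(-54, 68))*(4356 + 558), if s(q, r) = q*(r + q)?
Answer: -8068788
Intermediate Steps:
s(q, r) = q*(q + r)
(-886 + s(-54, 68))*(4356 + 558) = (-886 - 54*(-54 + 68))*(4356 + 558) = (-886 - 54*14)*4914 = (-886 - 756)*4914 = -1642*4914 = -8068788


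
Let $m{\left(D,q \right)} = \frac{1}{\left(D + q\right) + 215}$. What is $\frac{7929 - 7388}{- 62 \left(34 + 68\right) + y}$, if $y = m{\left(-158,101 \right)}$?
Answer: $- \frac{85478}{999191} \approx -0.085547$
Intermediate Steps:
$m{\left(D,q \right)} = \frac{1}{215 + D + q}$
$y = \frac{1}{158}$ ($y = \frac{1}{215 - 158 + 101} = \frac{1}{158} \approx 0.0063291$)
$\frac{7929 - 7388}{- 62 \left(34 + 68\right) + y} = \frac{7929 - 7388}{- 62 \left(34 + 68\right) + \frac{1}{158}} = \frac{541}{\left(-62\right) 102 + \frac{1}{158}} = \frac{541}{-6324 + \frac{1}{158}} = \frac{541}{- \frac{999191}{158}} = 541 \left(- \frac{158}{999191}\right) = - \frac{85478}{999191}$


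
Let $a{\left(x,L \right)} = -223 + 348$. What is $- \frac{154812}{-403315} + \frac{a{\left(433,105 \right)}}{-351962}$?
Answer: $\frac{54437526769}{141951554030} \approx 0.38349$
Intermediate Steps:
$a{\left(x,L \right)} = 125$
$- \frac{154812}{-403315} + \frac{a{\left(433,105 \right)}}{-351962} = - \frac{154812}{-403315} + \frac{125}{-351962} = \left(-154812\right) \left(- \frac{1}{403315}\right) + 125 \left(- \frac{1}{351962}\right) = \frac{154812}{403315} - \frac{125}{351962} = \frac{54437526769}{141951554030}$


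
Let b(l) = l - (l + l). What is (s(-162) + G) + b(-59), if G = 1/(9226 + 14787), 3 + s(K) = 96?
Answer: 3649977/24013 ≈ 152.00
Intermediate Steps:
s(K) = 93 (s(K) = -3 + 96 = 93)
G = 1/24013 ≈ 4.1644e-5
b(l) = -l (b(l) = l - 2*l = -l)
(s(-162) + G) + b(-59) = (93 + 1/24013) - 1*(-59) = 2233210/24013 + 59 = 3649977/24013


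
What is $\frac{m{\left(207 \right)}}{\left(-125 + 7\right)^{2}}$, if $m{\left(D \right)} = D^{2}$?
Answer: $\frac{42849}{13924} \approx 3.0773$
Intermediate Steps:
$\frac{m{\left(207 \right)}}{\left(-125 + 7\right)^{2}} = \frac{207^{2}}{\left(-125 + 7\right)^{2}} = \frac{42849}{\left(-118\right)^{2}} = \frac{42849}{13924}$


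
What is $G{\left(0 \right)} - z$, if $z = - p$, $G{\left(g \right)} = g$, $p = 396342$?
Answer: $396342$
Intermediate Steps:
$z = -396342$ ($z = \left(-1\right) 396342 = -396342$)
$G{\left(0 \right)} - z = 0 - -396342 = 0 + 396342 = 396342$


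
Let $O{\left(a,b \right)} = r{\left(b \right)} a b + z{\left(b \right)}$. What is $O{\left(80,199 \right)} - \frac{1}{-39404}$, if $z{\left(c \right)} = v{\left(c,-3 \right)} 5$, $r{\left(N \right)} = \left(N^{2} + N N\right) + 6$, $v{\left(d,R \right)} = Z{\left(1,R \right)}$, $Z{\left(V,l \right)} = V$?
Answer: $\frac{49688103746461}{39404} \approx 1.261 \cdot 10^{9}$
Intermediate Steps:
$v{\left(d,R \right)} = 1$
$r{\left(N \right)} = 6 + 2 N^{2}$ ($r{\left(N \right)} = \left(N^{2} + N^{2}\right) + 6 = 2 N^{2} + 6 = 6 + 2 N^{2}$)
$z{\left(c \right)} = 5$ ($z{\left(c \right)} = 1 \cdot 5 = 5$)
$O{\left(a,b \right)} = 5 + a b \left(6 + 2 b^{2}\right)$ ($O{\left(a,b \right)} = \left(6 + 2 b^{2}\right) a b + 5 = a \left(6 + 2 b^{2}\right) b + 5 = a b \left(6 + 2 b^{2}\right) + 5 = 5 + a b \left(6 + 2 b^{2}\right)$)
$O{\left(80,199 \right)} - \frac{1}{-39404} = \left(5 + 2 \cdot 80 \cdot 199 \left(3 + 199^{2}\right)\right) - \frac{1}{-39404} = \left(5 + 2 \cdot 80 \cdot 199 \left(3 + 39601\right)\right) - - \frac{1}{39404} = \left(5 + 2 \cdot 80 \cdot 199 \cdot 39604\right) + \frac{1}{39404} = \left(5 + 1260991360\right) + \frac{1}{39404} = 1260991365 + \frac{1}{39404} = \frac{49688103746461}{39404}$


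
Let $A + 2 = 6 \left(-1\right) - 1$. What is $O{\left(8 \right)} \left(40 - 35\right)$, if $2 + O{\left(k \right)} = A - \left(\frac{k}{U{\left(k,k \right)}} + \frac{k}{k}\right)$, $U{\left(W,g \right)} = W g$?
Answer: $- \frac{485}{8} \approx -60.625$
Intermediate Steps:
$A = -9$ ($A = -2 + \left(6 \left(-1\right) - 1\right) = -2 - 7 = -9$)
$O{\left(k \right)} = -12 - \frac{1}{k}$ ($O{\left(k \right)} = -2 - \left(9 + \frac{k}{k} + \frac{k}{k k}\right) = -2 - \left(10 + \frac{k}{k^{2}}\right) = -2 - \left(10 + \frac{1}{k}\right) = -12 - \frac{1}{k}$)
$O{\left(8 \right)} \left(40 - 35\right) = \left(-12 - \frac{1}{8}\right) \left(40 - 35\right) = \left(-12 - \frac{1}{8}\right) 5 = \left(- \frac{97}{8}\right) 5 = - \frac{485}{8}$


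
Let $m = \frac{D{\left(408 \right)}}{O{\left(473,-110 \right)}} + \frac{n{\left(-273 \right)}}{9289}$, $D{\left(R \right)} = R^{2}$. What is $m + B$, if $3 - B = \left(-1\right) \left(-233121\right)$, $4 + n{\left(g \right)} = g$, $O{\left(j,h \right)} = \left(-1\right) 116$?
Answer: $- \frac{63184139015}{269381} \approx -2.3455 \cdot 10^{5}$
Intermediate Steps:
$O{\left(j,h \right)} = -116$
$n{\left(g \right)} = -4 + g$
$m = - \frac{386579057}{269381}$ ($m = \frac{408^{2}}{-116} + \frac{-4 - 273}{9289} = 166464 \left(- \frac{1}{116}\right) - \frac{277}{9289} = - \frac{41616}{29} - \frac{277}{9289} = - \frac{386579057}{269381} \approx -1435.1$)
$B = -233118$ ($B = 3 - \left(-1\right) \left(-233121\right) = 3 - 233121 = -233118$)
$m + B = - \frac{386579057}{269381} - 233118 = - \frac{63184139015}{269381}$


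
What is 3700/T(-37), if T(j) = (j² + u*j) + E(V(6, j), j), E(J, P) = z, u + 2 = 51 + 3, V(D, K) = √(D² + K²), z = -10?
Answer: -740/113 ≈ -6.5487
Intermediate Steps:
u = 52 (u = -2 + (51 + 3) = -2 + 54 = 52)
E(J, P) = -10
T(j) = -10 + j² + 52*j (T(j) = (j² + 52*j) - 10 = -10 + j² + 52*j)
3700/T(-37) = 3700/(-10 + (-37)² + 52*(-37)) = 3700/(-10 + 1369 - 1924) = 3700/(-565) = 3700*(-1/565) = -740/113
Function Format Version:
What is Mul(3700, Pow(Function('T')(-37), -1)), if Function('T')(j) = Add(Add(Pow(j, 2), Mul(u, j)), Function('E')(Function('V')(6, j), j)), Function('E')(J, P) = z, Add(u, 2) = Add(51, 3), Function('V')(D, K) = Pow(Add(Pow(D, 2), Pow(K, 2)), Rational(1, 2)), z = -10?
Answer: Rational(-740, 113) ≈ -6.5487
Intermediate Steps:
u = 52 (u = Add(-2, Add(51, 3)) = Add(-2, 54) = 52)
Function('E')(J, P) = -10
Function('T')(j) = Add(-10, Pow(j, 2), Mul(52, j)) (Function('T')(j) = Add(Add(Pow(j, 2), Mul(52, j)), -10) = Add(-10, Pow(j, 2), Mul(52, j)))
Mul(3700, Pow(Function('T')(-37), -1)) = Mul(3700, Pow(Add(-10, Pow(-37, 2), Mul(52, -37)), -1)) = Mul(3700, Pow(Add(-10, 1369, -1924), -1)) = Mul(3700, Pow(-565, -1)) = Mul(3700, Rational(-1, 565)) = Rational(-740, 113)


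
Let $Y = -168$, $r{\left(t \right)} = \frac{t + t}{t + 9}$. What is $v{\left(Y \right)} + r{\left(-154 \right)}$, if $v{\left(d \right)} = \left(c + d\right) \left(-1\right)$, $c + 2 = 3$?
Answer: $\frac{24523}{145} \approx 169.12$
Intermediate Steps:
$c = 1$ ($c = -2 + 3 = 1$)
$r{\left(t \right)} = \frac{2 t}{9 + t}$
$v{\left(d \right)} = -1 - d$ ($v{\left(d \right)} = \left(1 + d\right) \left(-1\right) = -1 - d$)
$v{\left(Y \right)} + r{\left(-154 \right)} = \left(-1 - -168\right) + 2 \left(-154\right) \frac{1}{9 - 154} = \left(-1 + 168\right) + 2 \left(-154\right) \frac{1}{-145} = 167 + 2 \left(-154\right) \left(- \frac{1}{145}\right) = 167 + \frac{308}{145} = \frac{24523}{145}$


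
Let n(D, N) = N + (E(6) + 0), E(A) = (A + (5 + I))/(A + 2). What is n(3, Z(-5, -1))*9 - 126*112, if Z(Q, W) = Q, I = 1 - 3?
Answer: -113175/8 ≈ -14147.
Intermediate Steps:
I = -2
E(A) = (3 + A)/(2 + A) (E(A) = (A + (5 - 2))/(A + 2) = (A + 3)/(2 + A) = (3 + A)/(2 + A))
n(D, N) = 9/8 + N (n(D, N) = N + ((3 + 6)/(2 + 6) + 0) = N + (9/8 + 0) = N + 9/8 = 9/8 + N)
n(3, Z(-5, -1))*9 - 126*112 = (9/8 - 5)*9 - 126*112 = -31/8*9 - 14112 = -279/8 - 14112 = -113175/8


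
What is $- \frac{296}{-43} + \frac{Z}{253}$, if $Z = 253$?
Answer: $\frac{339}{43} \approx 7.8837$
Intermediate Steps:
$- \frac{296}{-43} + \frac{Z}{253} = - \frac{296}{-43} + \frac{253}{253} = \left(-296\right) \left(- \frac{1}{43}\right) + 253 \cdot \frac{1}{253} = \frac{296}{43} + 1 = \frac{339}{43}$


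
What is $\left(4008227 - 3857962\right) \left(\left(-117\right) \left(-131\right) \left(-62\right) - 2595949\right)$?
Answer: $-532873199095$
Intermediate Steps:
$\left(4008227 - 3857962\right) \left(\left(-117\right) \left(-131\right) \left(-62\right) - 2595949\right) = 150265 \left(15327 \left(-62\right) - 2595949\right) = 150265 \left(-950274 - 2595949\right) = 150265 \left(-3546223\right) = -532873199095$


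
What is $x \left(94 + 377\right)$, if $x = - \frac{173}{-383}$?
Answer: $\frac{81483}{383} \approx 212.75$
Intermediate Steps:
$x = \frac{173}{383}$ ($x = \left(-173\right) \left(- \frac{1}{383}\right) = \frac{173}{383} \approx 0.4517$)
$x \left(94 + 377\right) = \frac{173 \left(94 + 377\right)}{383} = \frac{173}{383} \cdot 471 = \frac{81483}{383}$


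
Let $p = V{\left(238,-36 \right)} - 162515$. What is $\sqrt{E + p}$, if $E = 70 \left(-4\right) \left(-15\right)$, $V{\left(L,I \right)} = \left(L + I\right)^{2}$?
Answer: $i \sqrt{117511} \approx 342.8 i$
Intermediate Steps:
$V{\left(L,I \right)} = \left(I + L\right)^{2}$
$E = 4200$ ($E = \left(-280\right) \left(-15\right) = 4200$)
$p = -121711$ ($p = \left(-36 + 238\right)^{2} - 162515 = 202^{2} - 162515 = 40804 - 162515 = -121711$)
$\sqrt{E + p} = \sqrt{4200 - 121711} = \sqrt{-117511} = i \sqrt{117511}$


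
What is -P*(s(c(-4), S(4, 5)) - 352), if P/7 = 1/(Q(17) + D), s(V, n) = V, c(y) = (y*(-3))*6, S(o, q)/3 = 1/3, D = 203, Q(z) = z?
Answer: 98/11 ≈ 8.9091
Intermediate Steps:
S(o, q) = 1 (S(o, q) = 3/3 = 3*(⅓) = 1)
c(y) = -18*y (c(y) = -3*y*6 = -18*y)
P = 7/220 (P = 7/(17 + 203) = 7/220 ≈ 0.031818)
-P*(s(c(-4), S(4, 5)) - 352) = -7*(-18*(-4) - 352)/220 = -7*(72 - 352)/220 = -7*(-280)/220 = -1*(-98/11) = 98/11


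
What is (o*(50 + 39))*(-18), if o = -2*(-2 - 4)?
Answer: -19224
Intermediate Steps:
o = 12 (o = -2*(-6) = 12)
(o*(50 + 39))*(-18) = (12*(50 + 39))*(-18) = (12*89)*(-18) = 1068*(-18) = -19224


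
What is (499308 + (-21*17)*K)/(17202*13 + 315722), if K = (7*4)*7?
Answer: 107334/134837 ≈ 0.79603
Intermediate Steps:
K = 196 (K = 28*7 = 196)
(499308 + (-21*17)*K)/(17202*13 + 315722) = (499308 - 21*17*196)/(17202*13 + 315722) = (499308 - 357*196)/(223626 + 315722) = (499308 - 69972)/539348 = 429336*(1/539348) = 107334/134837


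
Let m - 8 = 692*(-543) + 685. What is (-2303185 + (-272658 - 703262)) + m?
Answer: -3654168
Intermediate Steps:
m = -375063 (m = 8 + (692*(-543) + 685) = 8 + (-375756 + 685) = 8 - 375071 = -375063)
(-2303185 + (-272658 - 703262)) + m = (-2303185 + (-272658 - 703262)) - 375063 = (-2303185 - 975920) - 375063 = -3279105 - 375063 = -3654168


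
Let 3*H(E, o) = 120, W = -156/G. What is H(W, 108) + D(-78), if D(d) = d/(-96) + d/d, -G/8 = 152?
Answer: 669/16 ≈ 41.813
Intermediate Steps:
G = -1216 (G = -8*152 = -1216)
W = 39/304 (W = -156/(-1216) = -156*(-1/1216) = 39/304 ≈ 0.12829)
D(d) = 1 - d/96 (D(d) = d*(-1/96) + 1 = -d/96 + 1 = 1 - d/96)
H(E, o) = 40 (H(E, o) = (1/3)*120 = 40)
H(W, 108) + D(-78) = 40 + (1 - 1/96*(-78)) = 40 + (1 + 13/16) = 40 + 29/16 = 669/16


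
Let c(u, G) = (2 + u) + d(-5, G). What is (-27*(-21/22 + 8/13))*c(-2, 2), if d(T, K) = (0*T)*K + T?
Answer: -13095/286 ≈ -45.787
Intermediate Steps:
d(T, K) = T (d(T, K) = 0*K + T = 0 + T = T)
c(u, G) = -3 + u (c(u, G) = (2 + u) - 5 = -3 + u)
(-27*(-21/22 + 8/13))*c(-2, 2) = (-27*(-21/22 + 8/13))*(-3 - 2) = -27*(-21*1/22 + 8*(1/13))*(-5) = -27*(-21/22 + 8/13)*(-5) = -27*(-97/286)*(-5) = (2619/286)*(-5) = -13095/286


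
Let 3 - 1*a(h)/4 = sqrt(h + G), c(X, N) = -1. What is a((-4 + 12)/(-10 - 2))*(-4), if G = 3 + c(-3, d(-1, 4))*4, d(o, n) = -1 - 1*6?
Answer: -48 + 16*I*sqrt(15)/3 ≈ -48.0 + 20.656*I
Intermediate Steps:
d(o, n) = -7 (d(o, n) = -1 - 6 = -7)
G = -1 (G = 3 - 1*4 = 3 - 4 = -1)
a(h) = 12 - 4*sqrt(-1 + h) (a(h) = 12 - 4*sqrt(h - 1) = 12 - 4*sqrt(-1 + h))
a((-4 + 12)/(-10 - 2))*(-4) = (12 - 4*sqrt(-1 + (-4 + 12)/(-10 - 2)))*(-4) = (12 - 4*sqrt(-1 + 8/(-12)))*(-4) = (12 - 4*sqrt(-1 + 8*(-1/12)))*(-4) = (12 - 4*sqrt(-1 - 2/3))*(-4) = (12 - 4*I*sqrt(15)/3)*(-4) = -48 + 16*I*sqrt(15)/3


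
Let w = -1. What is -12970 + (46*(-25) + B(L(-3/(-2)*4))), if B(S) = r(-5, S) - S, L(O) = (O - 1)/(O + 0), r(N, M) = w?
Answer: -84731/6 ≈ -14122.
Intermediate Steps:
r(N, M) = -1
L(O) = (-1 + O)/O
B(S) = -1 - S
-12970 + (46*(-25) + B(L(-3/(-2)*4))) = -12970 + (46*(-25) + (-1 - (-1 - 3/(-2)*4)/(-3/(-2)*4))) = -12970 + (-1150 + (-1 - (-1 - 3*(-½)*4)/(-3*(-½)*4))) = -12970 + (-1150 + (-1 - (-1 + (3/2)*4)/((3/2)*4))) = -12970 + (-1150 + (-1 - (-1 + 6)/6)) = -12970 + (-1150 + (-1 - 5/6)) = -12970 + (-1150 + (-1 - 1*⅚)) = -12970 + (-1150 + (-1 - ⅚)) = -12970 + (-1150 - 11/6) = -12970 - 6911/6 = -84731/6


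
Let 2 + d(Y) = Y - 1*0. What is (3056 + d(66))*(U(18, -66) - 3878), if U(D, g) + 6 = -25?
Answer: -12196080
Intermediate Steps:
U(D, g) = -31 (U(D, g) = -6 - 25 = -31)
d(Y) = -2 + Y (d(Y) = -2 + (Y - 1*0) = -2 + (Y + 0) = -2 + Y)
(3056 + d(66))*(U(18, -66) - 3878) = (3056 + (-2 + 66))*(-31 - 3878) = (3056 + 64)*(-3909) = 3120*(-3909) = -12196080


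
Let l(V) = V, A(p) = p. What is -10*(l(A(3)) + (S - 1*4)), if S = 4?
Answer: -30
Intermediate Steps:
-10*(l(A(3)) + (S - 1*4)) = -10*(3 + (4 - 1*4)) = -10*(3 + (4 - 4)) = -10*(3 + 0) = -10*3 = -30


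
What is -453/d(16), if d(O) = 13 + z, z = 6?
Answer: -453/19 ≈ -23.842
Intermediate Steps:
d(O) = 19 (d(O) = 13 + 6 = 19)
-453/d(16) = -453/19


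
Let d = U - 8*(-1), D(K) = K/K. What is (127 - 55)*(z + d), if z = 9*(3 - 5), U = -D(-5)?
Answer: -792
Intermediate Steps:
D(K) = 1
U = -1 (U = -1*1 = -1)
d = 7 (d = -1 - 8*(-1) = -1 + 8 = 7)
z = -18 (z = 9*(-2) = -18)
(127 - 55)*(z + d) = (127 - 55)*(-18 + 7) = 72*(-11) = -792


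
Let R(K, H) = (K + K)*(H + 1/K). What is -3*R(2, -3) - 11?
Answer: 19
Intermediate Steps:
R(K, H) = 2*K*(H + 1/K) (R(K, H) = (2*K)*(H + 1/K) = 2*K*(H + 1/K))
-3*R(2, -3) - 11 = -3*(2 + 2*(-3)*2) - 11 = -3*(2 - 12) - 11 = -3*(-10) - 11 = 30 - 11 = 19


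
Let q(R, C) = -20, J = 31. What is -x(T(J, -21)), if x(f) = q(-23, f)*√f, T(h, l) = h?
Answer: 20*√31 ≈ 111.36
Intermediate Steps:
x(f) = -20*√f
-x(T(J, -21)) = -(-20)*√31 = 20*√31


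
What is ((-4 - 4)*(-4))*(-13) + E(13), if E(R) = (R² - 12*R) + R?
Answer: -390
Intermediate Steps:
E(R) = R² - 11*R
((-4 - 4)*(-4))*(-13) + E(13) = ((-4 - 4)*(-4))*(-13) + 13*(-11 + 13) = -8*(-4)*(-13) + 13*2 = 32*(-13) + 26 = -416 + 26 = -390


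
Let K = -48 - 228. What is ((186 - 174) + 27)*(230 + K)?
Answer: -1794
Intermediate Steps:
K = -276
((186 - 174) + 27)*(230 + K) = ((186 - 174) + 27)*(230 - 276) = (12 + 27)*(-46) = 39*(-46) = -1794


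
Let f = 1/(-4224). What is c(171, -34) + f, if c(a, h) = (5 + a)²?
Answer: 130842623/4224 ≈ 30976.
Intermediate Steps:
f = -1/4224 ≈ -0.00023674
c(171, -34) + f = (5 + 171)² - 1/4224 = 176² - 1/4224 = 30976 - 1/4224 = 130842623/4224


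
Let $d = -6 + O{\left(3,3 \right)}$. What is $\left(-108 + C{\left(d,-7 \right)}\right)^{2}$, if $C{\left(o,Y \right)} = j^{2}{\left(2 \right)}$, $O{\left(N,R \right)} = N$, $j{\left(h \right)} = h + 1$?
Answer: $9801$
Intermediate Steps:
$j{\left(h \right)} = 1 + h$
$d = -3$ ($d = -6 + 3 = -3$)
$C{\left(o,Y \right)} = 9$ ($C{\left(o,Y \right)} = \left(1 + 2\right)^{2} = 3^{2} = 9$)
$\left(-108 + C{\left(d,-7 \right)}\right)^{2} = \left(-108 + 9\right)^{2} = \left(-99\right)^{2} = 9801$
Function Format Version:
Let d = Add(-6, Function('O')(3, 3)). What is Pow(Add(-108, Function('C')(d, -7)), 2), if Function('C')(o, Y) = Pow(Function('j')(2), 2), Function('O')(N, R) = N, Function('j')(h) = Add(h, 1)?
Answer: 9801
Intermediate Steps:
Function('j')(h) = Add(1, h)
d = -3 (d = Add(-6, 3) = -3)
Function('C')(o, Y) = 9 (Function('C')(o, Y) = Pow(Add(1, 2), 2) = Pow(3, 2) = 9)
Pow(Add(-108, Function('C')(d, -7)), 2) = Pow(Add(-108, 9), 2) = Pow(-99, 2) = 9801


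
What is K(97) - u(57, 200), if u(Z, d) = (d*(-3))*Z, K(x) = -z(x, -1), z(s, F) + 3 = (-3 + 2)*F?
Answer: 34202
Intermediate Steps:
z(s, F) = -3 - F (z(s, F) = -3 + (-3 + 2)*F = -3 - F)
K(x) = 2 (K(x) = -(-3 - 1*(-1)) = -(-3 + 1) = -1*(-2) = 2)
u(Z, d) = -3*Z*d (u(Z, d) = (-3*d)*Z = -3*Z*d)
K(97) - u(57, 200) = 2 - (-3)*57*200 = 2 - 1*(-34200) = 2 + 34200 = 34202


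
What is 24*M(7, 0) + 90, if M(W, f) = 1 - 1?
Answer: 90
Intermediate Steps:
M(W, f) = 0
24*M(7, 0) + 90 = 24*0 + 90 = 0 + 90 = 90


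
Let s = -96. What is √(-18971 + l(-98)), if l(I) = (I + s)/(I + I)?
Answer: I*√3718122/14 ≈ 137.73*I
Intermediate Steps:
l(I) = (-96 + I)/(2*I) (l(I) = (I - 96)/(I + I) = (-96 + I)/((2*I)) = (-96 + I)*(1/(2*I)) = (-96 + I)/(2*I))
√(-18971 + l(-98)) = √(-18971 + (½)*(-96 - 98)/(-98)) = √(-18971 + (½)*(-1/98)*(-194)) = √(-18971 + 97/98) = √(-1859061/98) = I*√3718122/14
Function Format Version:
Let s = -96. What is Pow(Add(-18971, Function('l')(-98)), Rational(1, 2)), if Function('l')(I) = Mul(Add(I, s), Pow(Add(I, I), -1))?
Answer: Mul(Rational(1, 14), I, Pow(3718122, Rational(1, 2))) ≈ Mul(137.73, I)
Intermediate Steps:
Function('l')(I) = Mul(Rational(1, 2), Pow(I, -1), Add(-96, I)) (Function('l')(I) = Mul(Add(I, -96), Pow(Add(I, I), -1)) = Mul(Add(-96, I), Pow(Mul(2, I), -1)) = Mul(Add(-96, I), Mul(Rational(1, 2), Pow(I, -1))) = Mul(Rational(1, 2), Pow(I, -1), Add(-96, I)))
Pow(Add(-18971, Function('l')(-98)), Rational(1, 2)) = Pow(Add(-18971, Mul(Rational(1, 2), Pow(-98, -1), Add(-96, -98))), Rational(1, 2)) = Pow(Add(-18971, Mul(Rational(1, 2), Rational(-1, 98), -194)), Rational(1, 2)) = Pow(Add(-18971, Rational(97, 98)), Rational(1, 2)) = Pow(Rational(-1859061, 98), Rational(1, 2)) = Mul(Rational(1, 14), I, Pow(3718122, Rational(1, 2)))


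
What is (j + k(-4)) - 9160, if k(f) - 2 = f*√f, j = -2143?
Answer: -11301 - 8*I ≈ -11301.0 - 8.0*I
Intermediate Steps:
k(f) = 2 + f^(3/2) (k(f) = 2 + f*√f = 2 + f^(3/2))
(j + k(-4)) - 9160 = (-2143 + (2 + (-4)^(3/2))) - 9160 = (-2143 + (2 - 8*I)) - 9160 = (-2141 - 8*I) - 9160 = -11301 - 8*I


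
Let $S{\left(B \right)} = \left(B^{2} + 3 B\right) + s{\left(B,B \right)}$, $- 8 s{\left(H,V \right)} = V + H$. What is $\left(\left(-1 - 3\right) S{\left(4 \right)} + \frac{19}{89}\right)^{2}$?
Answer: $\frac{92025649}{7921} \approx 11618.0$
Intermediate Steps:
$s{\left(H,V \right)} = - \frac{H}{8} - \frac{V}{8}$ ($s{\left(H,V \right)} = - \frac{V + H}{8} = - \frac{H + V}{8} = - \frac{H}{8} - \frac{V}{8}$)
$S{\left(B \right)} = B^{2} + \frac{11 B}{4}$ ($S{\left(B \right)} = \left(B^{2} + 3 B\right) - \frac{B}{4} = B^{2} + \frac{11 B}{4}$)
$\left(\left(-1 - 3\right) S{\left(4 \right)} + \frac{19}{89}\right)^{2} = \left(\left(-1 - 3\right) \frac{1}{4} \cdot 4 \left(11 + 4 \cdot 4\right) + \frac{19}{89}\right)^{2} = \left(- 4 \cdot \frac{1}{4} \cdot 4 \left(11 + 16\right) + 19 \cdot \frac{1}{89}\right)^{2} = \left(- 4 \cdot \frac{1}{4} \cdot 4 \cdot 27 + \frac{19}{89}\right)^{2} = \left(\left(-4\right) 27 + \frac{19}{89}\right)^{2} = \left(-108 + \frac{19}{89}\right)^{2} = \left(- \frac{9593}{89}\right)^{2} = \frac{92025649}{7921}$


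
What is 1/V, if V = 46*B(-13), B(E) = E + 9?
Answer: -1/184 ≈ -0.0054348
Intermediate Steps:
B(E) = 9 + E
V = -184 (V = 46*(9 - 13) = 46*(-4) = -184)
1/V = 1/(-184) = -1/184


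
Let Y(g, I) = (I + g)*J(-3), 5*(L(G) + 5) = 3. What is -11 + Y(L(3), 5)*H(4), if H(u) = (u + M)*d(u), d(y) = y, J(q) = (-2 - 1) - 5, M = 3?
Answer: -727/5 ≈ -145.40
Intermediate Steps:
J(q) = -8 (J(q) = -3 - 5 = -8)
H(u) = u*(3 + u) (H(u) = (u + 3)*u = (3 + u)*u = u*(3 + u))
L(G) = -22/5 (L(G) = -5 + (1/5)*3 = -5 + 3/5 = -22/5)
Y(g, I) = -8*I - 8*g (Y(g, I) = (I + g)*(-8) = -8*I - 8*g)
-11 + Y(L(3), 5)*H(4) = -11 + (-8*5 - 8*(-22/5))*(4*(3 + 4)) = -11 + (-40 + 176/5)*(4*7) = -11 - 24/5*28 = -11 - 672/5 = -727/5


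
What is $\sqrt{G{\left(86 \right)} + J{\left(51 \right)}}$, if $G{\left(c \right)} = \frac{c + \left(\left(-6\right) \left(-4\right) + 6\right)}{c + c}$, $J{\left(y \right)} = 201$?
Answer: $\frac{4 \sqrt{23306}}{43} \approx 14.201$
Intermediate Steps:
$G{\left(c \right)} = \frac{30 + c}{2 c}$ ($G{\left(c \right)} = \frac{c + \left(24 + 6\right)}{2 c} = \left(c + 30\right) \frac{1}{2 c} = \left(30 + c\right) \frac{1}{2 c} = \frac{30 + c}{2 c}$)
$\sqrt{G{\left(86 \right)} + J{\left(51 \right)}} = \sqrt{\frac{30 + 86}{2 \cdot 86} + 201} = \sqrt{\frac{1}{2} \cdot \frac{1}{86} \cdot 116 + 201} = \sqrt{\frac{29}{43} + 201} = \sqrt{\frac{8672}{43}} = \frac{4 \sqrt{23306}}{43}$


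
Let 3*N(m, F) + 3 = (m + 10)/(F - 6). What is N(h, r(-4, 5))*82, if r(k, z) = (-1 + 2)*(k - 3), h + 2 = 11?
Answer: -4756/39 ≈ -121.95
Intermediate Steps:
h = 9 (h = -2 + 11 = 9)
r(k, z) = -3 + k (r(k, z) = 1*(-3 + k) = -3 + k)
N(m, F) = -1 + (10 + m)/(3*(-6 + F)) (N(m, F) = -1 + ((m + 10)/(F - 6))/3 = -1 + ((10 + m)/(-6 + F))/3 = -1 + (10 + m)/(3*(-6 + F)))
N(h, r(-4, 5))*82 = ((28 + 9 - 3*(-3 - 4))/(3*(-6 + (-3 - 4))))*82 = ((28 + 9 - 3*(-7))/(3*(-6 - 7)))*82 = ((1/3)*(28 + 9 + 21)/(-13))*82 = ((1/3)*(-1/13)*58)*82 = -58/39*82 = -4756/39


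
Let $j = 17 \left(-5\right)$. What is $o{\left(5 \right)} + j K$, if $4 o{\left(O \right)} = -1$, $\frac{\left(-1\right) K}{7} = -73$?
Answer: $- \frac{173741}{4} \approx -43435.0$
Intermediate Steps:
$K = 511$ ($K = \left(-7\right) \left(-73\right) = 511$)
$j = -85$
$o{\left(O \right)} = - \frac{1}{4}$ ($o{\left(O \right)} = \frac{1}{4} \left(-1\right) = - \frac{1}{4}$)
$o{\left(5 \right)} + j K = - \frac{1}{4} - 43435 = - \frac{173741}{4}$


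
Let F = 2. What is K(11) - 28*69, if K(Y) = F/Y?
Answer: -21250/11 ≈ -1931.8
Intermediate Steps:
K(Y) = 2/Y
K(11) - 28*69 = 2/11 - 28*69 = 2*(1/11) - 1932 = 2/11 - 1932 = -21250/11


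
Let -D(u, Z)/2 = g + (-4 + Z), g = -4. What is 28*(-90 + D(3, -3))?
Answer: -1904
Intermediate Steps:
D(u, Z) = 16 - 2*Z (D(u, Z) = -2*(-4 + (-4 + Z)) = -2*(-8 + Z) = 16 - 2*Z)
28*(-90 + D(3, -3)) = 28*(-90 + (16 - 2*(-3))) = 28*(-90 + (16 + 6)) = 28*(-90 + 22) = 28*(-68) = -1904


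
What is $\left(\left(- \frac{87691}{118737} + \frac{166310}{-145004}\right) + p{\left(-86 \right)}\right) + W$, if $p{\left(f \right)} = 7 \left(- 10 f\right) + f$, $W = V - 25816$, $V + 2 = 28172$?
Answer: $\frac{71332425396395}{8608669974} \approx 8286.1$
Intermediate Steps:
$V = 28170$ ($V = -2 + 28172 = 28170$)
$W = 2354$ ($W = 28170 - 25816 = 2354$)
$p{\left(f \right)} = - 69 f$ ($p{\left(f \right)} = - 70 f + f = - 69 f$)
$\left(\left(- \frac{87691}{118737} + \frac{166310}{-145004}\right) + p{\left(-86 \right)}\right) + W = \left(\left(- \frac{87691}{118737} + \frac{166310}{-145004}\right) - -5934\right) + 2354 = \left(\left(\left(-87691\right) \frac{1}{118737} + 166310 \left(- \frac{1}{145004}\right)\right) + 5934\right) + 2354 = \left(\left(- \frac{87691}{118737} - \frac{83155}{72502}\right) + 5934\right) + 2354 = \left(- \frac{16231348117}{8608669974} + 5934\right) + 2354 = \frac{51067616277599}{8608669974} + 2354 = \frac{71332425396395}{8608669974}$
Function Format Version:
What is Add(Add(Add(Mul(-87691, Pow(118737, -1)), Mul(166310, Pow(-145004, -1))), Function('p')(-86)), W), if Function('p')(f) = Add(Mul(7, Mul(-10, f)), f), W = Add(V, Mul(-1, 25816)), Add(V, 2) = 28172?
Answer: Rational(71332425396395, 8608669974) ≈ 8286.1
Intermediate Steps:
V = 28170 (V = Add(-2, 28172) = 28170)
W = 2354 (W = Add(28170, Mul(-1, 25816)) = Add(28170, -25816) = 2354)
Function('p')(f) = Mul(-69, f) (Function('p')(f) = Add(Mul(-70, f), f) = Mul(-69, f))
Add(Add(Add(Mul(-87691, Pow(118737, -1)), Mul(166310, Pow(-145004, -1))), Function('p')(-86)), W) = Add(Add(Add(Mul(-87691, Pow(118737, -1)), Mul(166310, Pow(-145004, -1))), Mul(-69, -86)), 2354) = Add(Add(Add(Mul(-87691, Rational(1, 118737)), Mul(166310, Rational(-1, 145004))), 5934), 2354) = Add(Add(Add(Rational(-87691, 118737), Rational(-83155, 72502)), 5934), 2354) = Add(Add(Rational(-16231348117, 8608669974), 5934), 2354) = Add(Rational(51067616277599, 8608669974), 2354) = Rational(71332425396395, 8608669974)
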